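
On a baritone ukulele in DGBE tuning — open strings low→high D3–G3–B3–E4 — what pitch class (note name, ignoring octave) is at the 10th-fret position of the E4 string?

D

The open E4 string plus 10 semitones: E–F–F#–G–…–C–C#–D.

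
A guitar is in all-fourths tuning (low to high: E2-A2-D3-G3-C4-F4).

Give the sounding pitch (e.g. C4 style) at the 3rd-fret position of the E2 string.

G2

Each fret is one semitone, so E2 + 3 = G2.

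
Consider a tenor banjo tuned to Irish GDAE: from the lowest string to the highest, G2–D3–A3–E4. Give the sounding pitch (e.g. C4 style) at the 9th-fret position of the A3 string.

The open A3 string plus 9 semitones: A–A#–B–C–C#–D–D#–E–F–F#.
The walk passes from B into C once, so the octave number goes from 3 to 4.

F♯4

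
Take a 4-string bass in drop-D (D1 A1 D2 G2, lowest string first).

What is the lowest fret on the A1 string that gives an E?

From A1, count semitones up the chromatic scale until reaching E: A–A#–B–C–C#–D–D#–E — 7 steps.

7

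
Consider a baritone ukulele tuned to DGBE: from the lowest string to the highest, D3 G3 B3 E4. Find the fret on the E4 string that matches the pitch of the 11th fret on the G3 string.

2

G3 at fret 11 is G3 + 11 semitones = F#4.
The open E4 string is 9 semitones above the open G3, so the same pitch on the E4 string lies at fret 11 − 9 = 2.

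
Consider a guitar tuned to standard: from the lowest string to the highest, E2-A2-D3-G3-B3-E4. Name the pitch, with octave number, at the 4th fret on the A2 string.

C♯3

The open A2 string plus 4 semitones: A–A#–B–C–C#.
The walk passes from B into C once, so the octave number goes from 2 to 3.
(Equivalently spelled D♭3.)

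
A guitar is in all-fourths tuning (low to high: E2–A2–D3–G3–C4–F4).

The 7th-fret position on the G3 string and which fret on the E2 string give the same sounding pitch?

22

Fret 7 on G3 is MIDI 55 + 7 = 62 (D4). On the E2 string (open MIDI 40), that pitch is 62 − 40 = fret 22.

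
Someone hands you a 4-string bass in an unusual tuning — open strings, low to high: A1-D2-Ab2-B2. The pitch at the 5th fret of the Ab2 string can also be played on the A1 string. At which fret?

16

Fret 5 on Ab2 is MIDI 44 + 5 = 49 (Db3). On the A1 string (open MIDI 33), that pitch is 49 − 33 = fret 16.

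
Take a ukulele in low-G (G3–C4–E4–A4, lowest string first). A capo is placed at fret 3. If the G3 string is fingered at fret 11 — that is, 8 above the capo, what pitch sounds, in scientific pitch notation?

F#4

The capo raises the open G3 by 3 semitones to A#3; fretting 8 more gives G3 + 3 + 8 = G3 + 11 semitones = F#4.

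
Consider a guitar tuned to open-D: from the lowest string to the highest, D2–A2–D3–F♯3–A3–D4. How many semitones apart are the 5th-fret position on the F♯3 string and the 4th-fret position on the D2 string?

F♯3 at fret 5 → B3 (MIDI 59); D2 at fret 4 → F♯2 (MIDI 42).
59 − 42 = 17, so the two pitches are 17 semitones apart, with B3 the higher.

17 semitones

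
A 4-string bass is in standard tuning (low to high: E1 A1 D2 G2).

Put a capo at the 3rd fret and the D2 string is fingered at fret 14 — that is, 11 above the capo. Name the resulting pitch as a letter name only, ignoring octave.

The capo raises the open D2 by 3 semitones to F2; fretting 11 more gives D2 + 3 + 11 = D2 + 14 semitones, landing on E.

E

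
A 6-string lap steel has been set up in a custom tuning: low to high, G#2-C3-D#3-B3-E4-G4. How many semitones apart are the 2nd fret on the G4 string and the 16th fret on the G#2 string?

9 semitones

G4 at fret 2 → A4 (MIDI 69); G#2 at fret 16 → C4 (MIDI 60).
69 − 60 = 9, so the two pitches are 9 semitones apart, with A4 the higher.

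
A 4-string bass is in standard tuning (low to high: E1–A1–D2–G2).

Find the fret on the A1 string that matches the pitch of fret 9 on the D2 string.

14

Fret 9 on D2 is MIDI 38 + 9 = 47 (B2). On the A1 string (open MIDI 33), that pitch is 47 − 33 = fret 14.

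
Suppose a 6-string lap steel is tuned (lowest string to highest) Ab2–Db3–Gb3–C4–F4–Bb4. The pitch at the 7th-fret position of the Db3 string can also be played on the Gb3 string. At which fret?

Db3 at fret 7 is Db3 + 7 semitones = Ab3.
The open Gb3 string is 5 semitones above the open Db3, so the same pitch on the Gb3 string lies at fret 7 − 5 = 2.

2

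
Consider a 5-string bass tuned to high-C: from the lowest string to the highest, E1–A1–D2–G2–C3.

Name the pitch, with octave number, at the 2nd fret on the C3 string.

D3

The open C3 string plus 2 semitones: C–C#–D.
No B→C boundary is crossed, so the octave stays at 3.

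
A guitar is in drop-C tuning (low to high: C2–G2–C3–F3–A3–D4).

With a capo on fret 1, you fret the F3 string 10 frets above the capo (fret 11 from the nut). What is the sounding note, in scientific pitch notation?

The capo raises the open F3 by 1 semitone to F♯3; fretting 10 more gives F3 + 1 + 10 = F3 + 11 semitones = E4.

E4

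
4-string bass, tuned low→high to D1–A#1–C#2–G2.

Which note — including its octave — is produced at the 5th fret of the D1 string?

The open D1 string plus 5 semitones: D–D#–E–F–F#–G.
No B→C boundary is crossed, so the octave stays at 1.

G1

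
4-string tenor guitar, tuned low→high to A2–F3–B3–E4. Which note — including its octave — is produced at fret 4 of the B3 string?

Each fret is one semitone, so B3 + 4 = Eb4.

Eb4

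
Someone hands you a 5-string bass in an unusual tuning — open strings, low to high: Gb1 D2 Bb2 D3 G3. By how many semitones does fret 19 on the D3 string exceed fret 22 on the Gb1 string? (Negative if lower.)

17 semitones

D3 at fret 19 → A4 (MIDI 69); Gb1 at fret 22 → E3 (MIDI 52).
69 − 52 = 17, so the two pitches are 17 semitones apart.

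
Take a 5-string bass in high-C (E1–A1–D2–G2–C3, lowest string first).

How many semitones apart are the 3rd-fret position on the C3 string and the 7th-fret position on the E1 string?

16 semitones

C3 at fret 3 → D#3 (MIDI 51); E1 at fret 7 → B1 (MIDI 35).
51 − 35 = 16, so the two pitches are 16 semitones apart, with D#3 the higher.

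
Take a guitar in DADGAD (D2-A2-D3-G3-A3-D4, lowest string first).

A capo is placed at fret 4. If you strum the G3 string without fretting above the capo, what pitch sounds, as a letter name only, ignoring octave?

The capo raises the open G3 by 4 semitones to B3; fretting 0 more gives G3 + 4 + 0 = G3 + 4 semitones, landing on B.

B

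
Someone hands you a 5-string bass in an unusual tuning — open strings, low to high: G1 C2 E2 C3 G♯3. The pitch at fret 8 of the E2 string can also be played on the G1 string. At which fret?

17

E2 at fret 8 is E2 + 8 semitones = C3.
The open G1 string is 9 semitones below the open E2, so the same pitch on the G1 string lies at fret 8 + 9 = 17.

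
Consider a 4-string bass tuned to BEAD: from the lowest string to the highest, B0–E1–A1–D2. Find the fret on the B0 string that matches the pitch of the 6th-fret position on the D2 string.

21

Fret 6 on D2 is MIDI 38 + 6 = 44 (G#2). On the B0 string (open MIDI 23), that pitch is 44 − 23 = fret 21.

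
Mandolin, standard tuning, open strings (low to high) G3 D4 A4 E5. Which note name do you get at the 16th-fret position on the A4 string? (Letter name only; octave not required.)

The open A4 string plus 16 semitones: A–A#–B–C–…–B–C–C#.
(Equivalently spelled Db.)

C#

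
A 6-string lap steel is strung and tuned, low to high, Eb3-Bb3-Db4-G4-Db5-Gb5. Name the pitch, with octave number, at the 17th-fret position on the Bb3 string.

Eb5

Each fret is one semitone, so Bb3 + 17 = Eb5.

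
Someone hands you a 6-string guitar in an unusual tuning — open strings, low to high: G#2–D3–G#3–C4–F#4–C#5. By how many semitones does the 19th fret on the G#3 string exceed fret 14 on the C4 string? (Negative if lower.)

G#3 at fret 19 → D#5 (MIDI 75); C4 at fret 14 → D5 (MIDI 74).
75 − 74 = 1, so the two pitches are 1 semitone apart.

1 semitone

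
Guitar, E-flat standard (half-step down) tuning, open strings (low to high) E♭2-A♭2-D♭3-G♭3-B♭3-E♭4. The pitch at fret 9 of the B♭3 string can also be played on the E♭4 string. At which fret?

4

Fret 9 on B♭3 is MIDI 58 + 9 = 67 (G4). On the E♭4 string (open MIDI 63), that pitch is 67 − 63 = fret 4.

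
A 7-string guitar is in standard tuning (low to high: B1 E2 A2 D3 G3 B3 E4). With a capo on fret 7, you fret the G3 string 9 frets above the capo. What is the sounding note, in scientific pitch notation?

The capo raises the open G3 by 7 semitones to D4; fretting 9 more gives G3 + 7 + 9 = G3 + 16 semitones = B4.

B4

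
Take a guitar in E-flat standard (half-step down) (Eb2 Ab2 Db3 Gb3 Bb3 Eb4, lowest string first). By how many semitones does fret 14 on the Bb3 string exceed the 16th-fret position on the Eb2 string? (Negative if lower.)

17 semitones

Bb3 at fret 14 → C5 (MIDI 72); Eb2 at fret 16 → G3 (MIDI 55).
72 − 55 = 17, so the two pitches are 17 semitones apart.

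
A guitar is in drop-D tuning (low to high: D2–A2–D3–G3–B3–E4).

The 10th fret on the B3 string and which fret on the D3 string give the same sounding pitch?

B3 at fret 10 is B3 + 10 semitones = A4.
The open D3 string is 9 semitones below the open B3, so the same pitch on the D3 string lies at fret 10 + 9 = 19.

19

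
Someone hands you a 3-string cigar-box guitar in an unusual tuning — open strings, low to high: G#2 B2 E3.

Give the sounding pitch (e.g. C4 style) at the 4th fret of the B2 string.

The open B2 string plus 4 semitones: B–C–C#–D–D#.
The walk passes from B into C once, so the octave number goes from 2 to 3.
(Equivalently spelled Eb3.)

D#3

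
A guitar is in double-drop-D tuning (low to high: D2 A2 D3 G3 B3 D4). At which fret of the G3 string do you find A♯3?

A♯3 is 3 semitones above the open G3 (G–G#–A–A#), so it sits at fret 3.

3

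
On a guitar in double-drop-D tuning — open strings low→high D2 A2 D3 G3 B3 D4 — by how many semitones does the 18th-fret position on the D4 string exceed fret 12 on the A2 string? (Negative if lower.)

D4 at fret 18 → G#5 (MIDI 80); A2 at fret 12 → A3 (MIDI 57).
80 − 57 = 23, so the two pitches are 23 semitones apart.

23 semitones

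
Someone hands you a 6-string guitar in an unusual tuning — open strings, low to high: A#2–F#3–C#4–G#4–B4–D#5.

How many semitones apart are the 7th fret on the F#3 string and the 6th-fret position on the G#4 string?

13 semitones

F#3 at fret 7 → C#4 (MIDI 61); G#4 at fret 6 → D5 (MIDI 74).
61 − 74 = -13, so the two pitches are 13 semitones apart, with D5 the higher.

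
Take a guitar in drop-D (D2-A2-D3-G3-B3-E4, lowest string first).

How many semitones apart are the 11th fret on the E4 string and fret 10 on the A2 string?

20 semitones

E4 at fret 11 → D♯5 (MIDI 75); A2 at fret 10 → G3 (MIDI 55).
75 − 55 = 20, so the two pitches are 20 semitones apart, with D♯5 the higher.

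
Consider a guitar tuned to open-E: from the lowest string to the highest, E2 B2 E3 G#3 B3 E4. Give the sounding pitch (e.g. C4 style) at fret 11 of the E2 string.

D#3

Each fret is one semitone, so E2 + 11 = D#3.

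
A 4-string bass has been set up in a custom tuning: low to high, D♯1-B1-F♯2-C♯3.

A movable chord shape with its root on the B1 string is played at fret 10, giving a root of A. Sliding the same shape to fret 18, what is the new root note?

Moving from fret 10 to fret 18 shifts the root by 8 semitones.
A up 8 semitones is F.

F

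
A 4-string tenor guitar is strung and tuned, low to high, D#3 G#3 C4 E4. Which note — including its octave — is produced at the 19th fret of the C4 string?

Each fret is one semitone, so C4 + 19 = G5.

G5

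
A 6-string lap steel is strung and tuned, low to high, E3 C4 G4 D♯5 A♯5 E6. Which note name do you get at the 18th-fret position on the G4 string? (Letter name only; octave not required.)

The open G4 string plus 18 semitones: G–G#–A–A#–…–B–C–C#.
(Equivalently spelled D♭.)

C♯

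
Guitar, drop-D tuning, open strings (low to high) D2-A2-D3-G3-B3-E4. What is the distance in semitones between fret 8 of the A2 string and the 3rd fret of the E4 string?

A2 at fret 8 → F3 (MIDI 53); E4 at fret 3 → G4 (MIDI 67).
53 − 67 = -14, so the two pitches are 14 semitones apart, with G4 the higher.

14 semitones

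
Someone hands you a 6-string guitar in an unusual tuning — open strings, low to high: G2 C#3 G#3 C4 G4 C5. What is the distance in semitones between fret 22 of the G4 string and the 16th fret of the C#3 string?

24 semitones

G4 at fret 22 → F6 (MIDI 89); C#3 at fret 16 → F4 (MIDI 65).
89 − 65 = 24, so the two pitches are 24 semitones apart, with F6 the higher.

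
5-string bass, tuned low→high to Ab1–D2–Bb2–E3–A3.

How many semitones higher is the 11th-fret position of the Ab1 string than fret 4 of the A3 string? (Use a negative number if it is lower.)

Ab1 at fret 11 → G2 (MIDI 43); A3 at fret 4 → Db4 (MIDI 61).
43 − 61 = -18, so the two pitches are 18 semitones apart.

-18 semitones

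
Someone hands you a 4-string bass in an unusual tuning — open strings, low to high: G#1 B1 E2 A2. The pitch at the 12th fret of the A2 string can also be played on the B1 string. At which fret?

Fret 12 on A2 is MIDI 45 + 12 = 57 (A3). On the B1 string (open MIDI 35), that pitch is 57 − 35 = fret 22.

22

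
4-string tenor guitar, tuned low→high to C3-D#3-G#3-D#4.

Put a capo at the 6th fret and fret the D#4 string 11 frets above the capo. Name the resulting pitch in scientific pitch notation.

G#5

The capo raises the open D#4 by 6 semitones to A4; fretting 11 more gives D#4 + 6 + 11 = D#4 + 17 semitones = G#5.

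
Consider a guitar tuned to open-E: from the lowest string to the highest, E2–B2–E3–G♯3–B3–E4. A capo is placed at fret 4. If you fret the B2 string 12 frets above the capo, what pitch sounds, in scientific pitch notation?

D♯4

The capo raises the open B2 by 4 semitones to D♯3; fretting 12 more gives B2 + 4 + 12 = B2 + 16 semitones = D♯4.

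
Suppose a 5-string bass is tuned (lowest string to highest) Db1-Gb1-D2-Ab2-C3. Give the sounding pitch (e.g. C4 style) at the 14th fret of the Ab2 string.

The open Ab2 string plus 14 semitones: Ab–A–Bb–B–…–Ab–A–Bb.
The walk passes from B into C once, so the octave number goes from 2 to 3.
(Equivalently spelled A#3.)

Bb3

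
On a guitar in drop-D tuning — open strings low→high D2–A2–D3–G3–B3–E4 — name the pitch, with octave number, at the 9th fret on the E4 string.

C#5

Each fret is one semitone, so E4 + 9 = C#5.
(Equivalently spelled Db5.)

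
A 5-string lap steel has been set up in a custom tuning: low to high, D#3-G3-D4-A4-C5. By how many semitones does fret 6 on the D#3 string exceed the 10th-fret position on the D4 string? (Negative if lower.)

-15 semitones

D#3 at fret 6 → A3 (MIDI 57); D4 at fret 10 → C5 (MIDI 72).
57 − 72 = -15, so the two pitches are 15 semitones apart.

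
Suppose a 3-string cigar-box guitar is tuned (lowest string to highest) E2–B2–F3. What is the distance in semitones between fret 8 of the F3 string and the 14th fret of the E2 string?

F3 at fret 8 → C#4 (MIDI 61); E2 at fret 14 → F#3 (MIDI 54).
61 − 54 = 7, so the two pitches are 7 semitones apart, with C#4 the higher.

7 semitones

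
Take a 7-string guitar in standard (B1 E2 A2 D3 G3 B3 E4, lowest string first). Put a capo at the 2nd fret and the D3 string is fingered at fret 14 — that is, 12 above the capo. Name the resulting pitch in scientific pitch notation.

E4

The capo raises the open D3 by 2 semitones to E3; fretting 12 more gives D3 + 2 + 12 = D3 + 14 semitones = E4.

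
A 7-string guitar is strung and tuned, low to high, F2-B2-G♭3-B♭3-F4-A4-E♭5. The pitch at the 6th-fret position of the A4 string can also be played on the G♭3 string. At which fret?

21

A4 at fret 6 is A4 + 6 semitones = E♭5.
The open G♭3 string is 15 semitones below the open A4, so the same pitch on the G♭3 string lies at fret 6 + 15 = 21.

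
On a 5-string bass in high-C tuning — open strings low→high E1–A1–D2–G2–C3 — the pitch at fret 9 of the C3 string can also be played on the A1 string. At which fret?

Fret 9 on C3 is MIDI 48 + 9 = 57 (A3). On the A1 string (open MIDI 33), that pitch is 57 − 33 = fret 24.

24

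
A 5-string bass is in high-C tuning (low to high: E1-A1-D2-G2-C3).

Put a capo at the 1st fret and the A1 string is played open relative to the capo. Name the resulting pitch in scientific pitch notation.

The capo raises the open A1 by 1 semitone to A♯1; fretting 0 more gives A1 + 1 + 0 = A1 + 1 semitone = A♯1.
(Also written B♭.)

A♯1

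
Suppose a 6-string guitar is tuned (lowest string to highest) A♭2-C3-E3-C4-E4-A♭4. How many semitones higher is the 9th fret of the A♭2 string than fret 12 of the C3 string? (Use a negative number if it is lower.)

-7 semitones

A♭2 at fret 9 → F3 (MIDI 53); C3 at fret 12 → C4 (MIDI 60).
53 − 60 = -7, so the two pitches are 7 semitones apart.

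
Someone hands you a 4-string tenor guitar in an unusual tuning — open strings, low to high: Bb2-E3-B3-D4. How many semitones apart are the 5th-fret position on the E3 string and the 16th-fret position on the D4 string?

E3 at fret 5 → A3 (MIDI 57); D4 at fret 16 → Gb5 (MIDI 78).
57 − 78 = -21, so the two pitches are 21 semitones apart, with Gb5 the higher.

21 semitones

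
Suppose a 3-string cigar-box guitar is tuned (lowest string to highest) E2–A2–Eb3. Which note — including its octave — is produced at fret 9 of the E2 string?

Db3

E2 is MIDI 40. Adding 9 gives 49, which is Db3.
(Equivalently spelled C#3.)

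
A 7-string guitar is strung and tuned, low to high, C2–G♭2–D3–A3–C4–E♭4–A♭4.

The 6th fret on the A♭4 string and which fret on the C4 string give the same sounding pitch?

14

A♭4 at fret 6 is A♭4 + 6 semitones = D5.
The open C4 string is 8 semitones below the open A♭4, so the same pitch on the C4 string lies at fret 6 + 8 = 14.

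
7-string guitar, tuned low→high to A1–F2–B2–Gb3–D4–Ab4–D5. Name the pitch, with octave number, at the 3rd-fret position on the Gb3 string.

The open Gb3 string plus 3 semitones: Gb–G–Ab–A.
No B→C boundary is crossed, so the octave stays at 3.

A3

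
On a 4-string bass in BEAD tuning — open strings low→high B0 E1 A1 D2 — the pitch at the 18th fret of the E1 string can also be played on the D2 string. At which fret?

Fret 18 on E1 is MIDI 28 + 18 = 46 (A#2). On the D2 string (open MIDI 38), that pitch is 46 − 38 = fret 8.

8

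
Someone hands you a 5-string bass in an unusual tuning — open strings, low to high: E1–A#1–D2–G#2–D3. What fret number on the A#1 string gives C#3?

15

C#3 is 15 semitones above the open A#1 (A#–B–C–C#–…–B–C–C#), so it sits at fret 15.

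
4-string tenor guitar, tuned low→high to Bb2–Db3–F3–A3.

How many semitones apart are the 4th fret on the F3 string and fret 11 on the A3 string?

F3 at fret 4 → A3 (MIDI 57); A3 at fret 11 → Ab4 (MIDI 68).
57 − 68 = -11, so the two pitches are 11 semitones apart, with Ab4 the higher.

11 semitones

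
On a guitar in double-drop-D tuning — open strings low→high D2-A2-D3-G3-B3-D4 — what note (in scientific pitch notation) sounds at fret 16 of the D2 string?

F#3

Each fret is one semitone, so D2 + 16 = F#3.
(Equivalently spelled Gb3.)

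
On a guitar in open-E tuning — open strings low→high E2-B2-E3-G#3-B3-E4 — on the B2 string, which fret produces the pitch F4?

F4 is 18 semitones above the open B2 (B–C–C#–D–…–D#–E–F), so it sits at fret 18.

18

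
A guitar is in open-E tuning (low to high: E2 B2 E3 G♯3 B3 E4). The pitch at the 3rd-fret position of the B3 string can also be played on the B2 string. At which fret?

15

B3 at fret 3 is B3 + 3 semitones = D4.
The open B2 string is 12 semitones below the open B3, so the same pitch on the B2 string lies at fret 3 + 12 = 15.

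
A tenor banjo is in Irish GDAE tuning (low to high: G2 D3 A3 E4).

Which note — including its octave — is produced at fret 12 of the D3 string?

D4

The open D3 string plus 12 semitones: D–D#–E–F–…–C–C#–D.
The walk passes from B into C once, so the octave number goes from 3 to 4.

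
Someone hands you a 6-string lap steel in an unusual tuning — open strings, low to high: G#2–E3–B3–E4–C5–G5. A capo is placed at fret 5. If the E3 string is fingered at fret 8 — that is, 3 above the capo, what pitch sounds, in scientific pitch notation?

The capo raises the open E3 by 5 semitones to A3; fretting 3 more gives E3 + 5 + 3 = E3 + 8 semitones = C4.

C4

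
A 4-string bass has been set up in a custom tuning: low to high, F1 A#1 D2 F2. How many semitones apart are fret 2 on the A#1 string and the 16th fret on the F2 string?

A#1 at fret 2 → C2 (MIDI 36); F2 at fret 16 → A3 (MIDI 57).
36 − 57 = -21, so the two pitches are 21 semitones apart, with A3 the higher.

21 semitones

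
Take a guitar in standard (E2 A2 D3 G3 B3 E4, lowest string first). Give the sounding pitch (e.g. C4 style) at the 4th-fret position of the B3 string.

Each fret is one semitone, so B3 + 4 = D#4.
(Equivalently spelled Eb4.)

D#4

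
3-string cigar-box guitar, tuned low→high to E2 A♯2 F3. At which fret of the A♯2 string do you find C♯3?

3

C♯3 is 3 semitones above the open A♯2 (A#–B–C–C#), so it sits at fret 3.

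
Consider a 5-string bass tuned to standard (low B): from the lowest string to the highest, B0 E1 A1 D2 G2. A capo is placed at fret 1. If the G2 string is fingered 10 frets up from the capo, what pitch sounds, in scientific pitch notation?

The capo raises the open G2 by 1 semitone to G♯2; fretting 10 more gives G2 + 1 + 10 = G2 + 11 semitones = F♯3.

F♯3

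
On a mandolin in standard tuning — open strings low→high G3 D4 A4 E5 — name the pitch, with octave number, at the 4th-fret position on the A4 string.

C#5

The open A4 string plus 4 semitones: A–A#–B–C–C#.
The walk passes from B into C once, so the octave number goes from 4 to 5.
(Equivalently spelled Db5.)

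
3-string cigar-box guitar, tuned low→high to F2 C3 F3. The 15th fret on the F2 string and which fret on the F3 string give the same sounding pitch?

3

F2 at fret 15 is F2 + 15 semitones = G♯3.
The open F3 string is 12 semitones above the open F2, so the same pitch on the F3 string lies at fret 15 − 12 = 3.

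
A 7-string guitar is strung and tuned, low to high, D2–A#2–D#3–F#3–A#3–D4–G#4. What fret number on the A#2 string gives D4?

D4 is 16 semitones above the open A#2 (A#–B–C–C#–…–C–C#–D), so it sits at fret 16.

16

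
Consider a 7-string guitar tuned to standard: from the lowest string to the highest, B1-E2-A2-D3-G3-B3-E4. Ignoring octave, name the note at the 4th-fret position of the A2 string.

C#

The open A2 string plus 4 semitones: A–A#–B–C–C#.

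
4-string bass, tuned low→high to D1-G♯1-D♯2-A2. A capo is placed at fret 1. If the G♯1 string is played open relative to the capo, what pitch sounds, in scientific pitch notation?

The capo raises the open G♯1 by 1 semitone to A1; fretting 0 more gives G♯1 + 1 + 0 = G♯1 + 1 semitone = A1.

A1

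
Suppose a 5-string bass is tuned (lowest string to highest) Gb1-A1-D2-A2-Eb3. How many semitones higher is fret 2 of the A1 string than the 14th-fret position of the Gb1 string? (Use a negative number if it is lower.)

A1 at fret 2 → B1 (MIDI 35); Gb1 at fret 14 → Ab2 (MIDI 44).
35 − 44 = -9, so the two pitches are 9 semitones apart.

-9 semitones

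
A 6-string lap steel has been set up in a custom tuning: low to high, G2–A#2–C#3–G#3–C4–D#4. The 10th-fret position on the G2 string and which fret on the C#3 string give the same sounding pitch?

4

G2 at fret 10 is G2 + 10 semitones = F3.
The open C#3 string is 6 semitones above the open G2, so the same pitch on the C#3 string lies at fret 10 − 6 = 4.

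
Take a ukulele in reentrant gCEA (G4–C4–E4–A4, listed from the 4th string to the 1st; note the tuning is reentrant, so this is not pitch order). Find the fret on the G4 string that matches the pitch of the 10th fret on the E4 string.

7

Fret 10 on E4 is MIDI 64 + 10 = 74 (D5). On the G4 string (open MIDI 67), that pitch is 74 − 67 = fret 7.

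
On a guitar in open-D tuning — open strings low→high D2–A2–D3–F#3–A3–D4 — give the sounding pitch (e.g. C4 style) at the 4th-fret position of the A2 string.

The open A2 string plus 4 semitones: A–A#–B–C–C#.
The walk passes from B into C once, so the octave number goes from 2 to 3.
(Equivalently spelled Db3.)

C#3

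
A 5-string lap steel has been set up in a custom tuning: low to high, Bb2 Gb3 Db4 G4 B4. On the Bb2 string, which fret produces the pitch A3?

A3 is 11 semitones above the open Bb2 (Bb–B–C–Db–…–G–Ab–A), so it sits at fret 11.

11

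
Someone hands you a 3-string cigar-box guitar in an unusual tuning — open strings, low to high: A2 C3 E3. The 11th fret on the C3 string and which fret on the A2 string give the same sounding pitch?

Fret 11 on C3 is MIDI 48 + 11 = 59 (B3). On the A2 string (open MIDI 45), that pitch is 59 − 45 = fret 14.

14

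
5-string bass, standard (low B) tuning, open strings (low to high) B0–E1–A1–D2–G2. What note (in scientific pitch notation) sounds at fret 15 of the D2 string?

The open D2 string plus 15 semitones: D–D#–E–F–…–D#–E–F.
The walk passes from B into C once, so the octave number goes from 2 to 3.

F3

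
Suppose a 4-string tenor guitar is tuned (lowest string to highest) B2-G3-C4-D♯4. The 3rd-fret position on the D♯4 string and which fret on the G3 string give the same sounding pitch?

Fret 3 on D♯4 is MIDI 63 + 3 = 66 (F♯4). On the G3 string (open MIDI 55), that pitch is 66 − 55 = fret 11.

11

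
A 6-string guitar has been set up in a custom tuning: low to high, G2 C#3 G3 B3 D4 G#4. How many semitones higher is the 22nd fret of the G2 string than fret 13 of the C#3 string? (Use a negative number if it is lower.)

G2 at fret 22 → F4 (MIDI 65); C#3 at fret 13 → D4 (MIDI 62).
65 − 62 = 3, so the two pitches are 3 semitones apart.

3 semitones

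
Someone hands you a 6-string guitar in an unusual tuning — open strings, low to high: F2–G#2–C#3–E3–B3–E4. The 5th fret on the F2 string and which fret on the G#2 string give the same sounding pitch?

F2 at fret 5 is F2 + 5 semitones = A#2.
The open G#2 string is 3 semitones above the open F2, so the same pitch on the G#2 string lies at fret 5 − 3 = 2.

2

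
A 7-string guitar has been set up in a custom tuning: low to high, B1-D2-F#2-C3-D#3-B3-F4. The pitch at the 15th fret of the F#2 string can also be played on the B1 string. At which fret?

Fret 15 on F#2 is MIDI 42 + 15 = 57 (A3). On the B1 string (open MIDI 35), that pitch is 57 − 35 = fret 22.

22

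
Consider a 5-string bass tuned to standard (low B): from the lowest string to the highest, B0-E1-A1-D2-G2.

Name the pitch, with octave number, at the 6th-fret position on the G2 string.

C#3

Each fret is one semitone, so G2 + 6 = C#3.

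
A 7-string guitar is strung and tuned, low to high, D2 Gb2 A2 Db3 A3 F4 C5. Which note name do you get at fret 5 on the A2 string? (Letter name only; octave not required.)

D

Each fret is one semitone, so A2 + 5 = D.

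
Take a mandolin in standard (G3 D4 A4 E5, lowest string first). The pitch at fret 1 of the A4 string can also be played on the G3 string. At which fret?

A4 at fret 1 is A4 + 1 semitone = A#4.
The open G3 string is 14 semitones below the open A4, so the same pitch on the G3 string lies at fret 1 + 14 = 15.

15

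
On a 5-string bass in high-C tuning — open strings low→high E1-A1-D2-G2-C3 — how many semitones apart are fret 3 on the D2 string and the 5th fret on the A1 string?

3 semitones

D2 at fret 3 → F2 (MIDI 41); A1 at fret 5 → D2 (MIDI 38).
41 − 38 = 3, so the two pitches are 3 semitones apart, with F2 the higher.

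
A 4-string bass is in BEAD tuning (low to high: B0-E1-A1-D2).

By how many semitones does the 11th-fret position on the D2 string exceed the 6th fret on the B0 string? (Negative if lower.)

20 semitones

D2 at fret 11 → C#3 (MIDI 49); B0 at fret 6 → F1 (MIDI 29).
49 − 29 = 20, so the two pitches are 20 semitones apart.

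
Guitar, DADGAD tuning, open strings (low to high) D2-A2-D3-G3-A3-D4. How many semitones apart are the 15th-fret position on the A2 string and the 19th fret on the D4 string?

21 semitones

A2 at fret 15 → C4 (MIDI 60); D4 at fret 19 → A5 (MIDI 81).
60 − 81 = -21, so the two pitches are 21 semitones apart, with A5 the higher.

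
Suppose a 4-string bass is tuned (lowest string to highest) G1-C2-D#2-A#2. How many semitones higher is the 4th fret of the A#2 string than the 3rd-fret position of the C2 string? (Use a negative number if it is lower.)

A#2 at fret 4 → D3 (MIDI 50); C2 at fret 3 → D#2 (MIDI 39).
50 − 39 = 11, so the two pitches are 11 semitones apart.

11 semitones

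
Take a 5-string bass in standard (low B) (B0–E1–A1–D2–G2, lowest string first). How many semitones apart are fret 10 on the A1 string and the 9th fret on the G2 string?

A1 at fret 10 → G2 (MIDI 43); G2 at fret 9 → E3 (MIDI 52).
43 − 52 = -9, so the two pitches are 9 semitones apart, with E3 the higher.

9 semitones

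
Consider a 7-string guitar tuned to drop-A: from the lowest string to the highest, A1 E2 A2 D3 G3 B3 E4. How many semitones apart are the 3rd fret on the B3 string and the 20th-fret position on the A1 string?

B3 at fret 3 → D4 (MIDI 62); A1 at fret 20 → F3 (MIDI 53).
62 − 53 = 9, so the two pitches are 9 semitones apart, with D4 the higher.

9 semitones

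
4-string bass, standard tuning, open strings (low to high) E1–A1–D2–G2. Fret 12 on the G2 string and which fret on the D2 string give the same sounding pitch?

17

Fret 12 on G2 is MIDI 43 + 12 = 55 (G3). On the D2 string (open MIDI 38), that pitch is 55 − 38 = fret 17.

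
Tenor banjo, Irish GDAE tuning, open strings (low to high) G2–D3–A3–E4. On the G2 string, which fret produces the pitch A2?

2

A2 is 2 semitones above the open G2 (G–G#–A), so it sits at fret 2.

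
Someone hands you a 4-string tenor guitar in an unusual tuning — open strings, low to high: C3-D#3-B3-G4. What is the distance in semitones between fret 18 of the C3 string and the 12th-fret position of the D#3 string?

3 semitones

C3 at fret 18 → F#4 (MIDI 66); D#3 at fret 12 → D#4 (MIDI 63).
66 − 63 = 3, so the two pitches are 3 semitones apart, with F#4 the higher.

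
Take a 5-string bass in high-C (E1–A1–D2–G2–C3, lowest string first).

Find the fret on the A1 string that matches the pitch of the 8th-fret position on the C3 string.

Fret 8 on C3 is MIDI 48 + 8 = 56 (G#3). On the A1 string (open MIDI 33), that pitch is 56 − 33 = fret 23.

23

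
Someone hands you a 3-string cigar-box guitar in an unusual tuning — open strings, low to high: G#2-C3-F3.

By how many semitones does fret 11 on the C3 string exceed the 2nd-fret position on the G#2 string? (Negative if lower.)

C3 at fret 11 → B3 (MIDI 59); G#2 at fret 2 → A#2 (MIDI 46).
59 − 46 = 13, so the two pitches are 13 semitones apart.

13 semitones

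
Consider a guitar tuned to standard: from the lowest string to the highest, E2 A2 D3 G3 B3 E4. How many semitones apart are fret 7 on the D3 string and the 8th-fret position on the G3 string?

6 semitones

D3 at fret 7 → A3 (MIDI 57); G3 at fret 8 → D#4 (MIDI 63).
57 − 63 = -6, so the two pitches are 6 semitones apart, with D#4 the higher.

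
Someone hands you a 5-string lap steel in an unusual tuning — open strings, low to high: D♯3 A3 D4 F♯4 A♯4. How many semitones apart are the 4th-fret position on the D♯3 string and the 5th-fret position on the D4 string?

D♯3 at fret 4 → G3 (MIDI 55); D4 at fret 5 → G4 (MIDI 67).
55 − 67 = -12, so the two pitches are 12 semitones apart, with G4 the higher.

12 semitones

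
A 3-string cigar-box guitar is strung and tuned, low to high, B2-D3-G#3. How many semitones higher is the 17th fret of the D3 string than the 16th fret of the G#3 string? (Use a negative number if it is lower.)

D3 at fret 17 → G4 (MIDI 67); G#3 at fret 16 → C5 (MIDI 72).
67 − 72 = -5, so the two pitches are 5 semitones apart.

-5 semitones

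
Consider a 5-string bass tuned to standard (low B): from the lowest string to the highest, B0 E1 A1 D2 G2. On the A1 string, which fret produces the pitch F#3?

21

F#3 is 21 semitones above the open A1 (A–A#–B–C–…–E–F–F#), so it sits at fret 21.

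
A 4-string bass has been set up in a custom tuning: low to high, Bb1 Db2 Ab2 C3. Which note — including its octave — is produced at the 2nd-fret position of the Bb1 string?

Each fret is one semitone, so Bb1 + 2 = C2.

C2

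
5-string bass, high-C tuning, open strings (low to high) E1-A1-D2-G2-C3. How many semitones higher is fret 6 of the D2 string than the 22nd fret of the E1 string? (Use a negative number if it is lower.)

D2 at fret 6 → G♯2 (MIDI 44); E1 at fret 22 → D3 (MIDI 50).
44 − 50 = -6, so the two pitches are 6 semitones apart.

-6 semitones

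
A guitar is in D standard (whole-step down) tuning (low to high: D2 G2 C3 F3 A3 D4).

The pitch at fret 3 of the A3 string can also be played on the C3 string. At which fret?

A3 at fret 3 is A3 + 3 semitones = C4.
The open C3 string is 9 semitones below the open A3, so the same pitch on the C3 string lies at fret 3 + 9 = 12.

12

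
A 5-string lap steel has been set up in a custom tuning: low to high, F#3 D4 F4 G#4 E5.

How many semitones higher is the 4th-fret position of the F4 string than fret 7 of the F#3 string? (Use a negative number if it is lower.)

F4 at fret 4 → A4 (MIDI 69); F#3 at fret 7 → C#4 (MIDI 61).
69 − 61 = 8, so the two pitches are 8 semitones apart.

8 semitones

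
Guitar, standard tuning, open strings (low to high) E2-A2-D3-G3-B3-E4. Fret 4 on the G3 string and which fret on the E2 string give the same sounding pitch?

Fret 4 on G3 is MIDI 55 + 4 = 59 (B3). On the E2 string (open MIDI 40), that pitch is 59 − 40 = fret 19.

19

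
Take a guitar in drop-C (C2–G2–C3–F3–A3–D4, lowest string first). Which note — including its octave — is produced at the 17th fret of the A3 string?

The open A3 string plus 17 semitones: A–A#–B–C–…–C–C#–D.
The walk passes from B into C 2 times, so the octave number goes from 3 to 5.

D5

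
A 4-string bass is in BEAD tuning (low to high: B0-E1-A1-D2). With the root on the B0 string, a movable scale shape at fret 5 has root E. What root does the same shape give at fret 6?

Moving from fret 5 to fret 6 shifts the root by 1 semitone.
E up 1 semitone is F.

F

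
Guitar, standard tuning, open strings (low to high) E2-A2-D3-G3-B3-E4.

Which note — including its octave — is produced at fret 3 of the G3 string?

Each fret is one semitone, so G3 + 3 = A♯3.

A♯3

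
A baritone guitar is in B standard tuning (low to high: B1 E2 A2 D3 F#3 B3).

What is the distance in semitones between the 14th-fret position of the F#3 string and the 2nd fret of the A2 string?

21 semitones

F#3 at fret 14 → G#4 (MIDI 68); A2 at fret 2 → B2 (MIDI 47).
68 − 47 = 21, so the two pitches are 21 semitones apart, with G#4 the higher.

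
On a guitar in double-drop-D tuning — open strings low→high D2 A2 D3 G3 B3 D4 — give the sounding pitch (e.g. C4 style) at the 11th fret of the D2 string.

The open D2 string plus 11 semitones: D–D#–E–F–…–B–C–C#.
The walk passes from B into C once, so the octave number goes from 2 to 3.
(Equivalently spelled D♭3.)

C♯3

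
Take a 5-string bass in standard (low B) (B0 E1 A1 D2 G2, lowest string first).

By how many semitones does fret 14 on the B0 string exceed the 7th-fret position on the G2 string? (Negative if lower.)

-13 semitones

B0 at fret 14 → C#2 (MIDI 37); G2 at fret 7 → D3 (MIDI 50).
37 − 50 = -13, so the two pitches are 13 semitones apart.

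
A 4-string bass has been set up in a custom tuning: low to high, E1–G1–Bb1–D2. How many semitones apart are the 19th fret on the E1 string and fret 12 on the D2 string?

3 semitones

E1 at fret 19 → B2 (MIDI 47); D2 at fret 12 → D3 (MIDI 50).
47 − 50 = -3, so the two pitches are 3 semitones apart, with D3 the higher.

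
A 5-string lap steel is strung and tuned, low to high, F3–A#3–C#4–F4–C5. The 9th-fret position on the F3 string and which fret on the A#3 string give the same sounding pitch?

Fret 9 on F3 is MIDI 53 + 9 = 62 (D4). On the A#3 string (open MIDI 58), that pitch is 62 − 58 = fret 4.

4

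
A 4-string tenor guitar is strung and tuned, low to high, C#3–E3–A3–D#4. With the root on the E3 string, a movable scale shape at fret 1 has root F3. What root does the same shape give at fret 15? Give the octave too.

G4

Moving from fret 1 to fret 15 shifts the root by 14 semitones.
F3 up 14 semitones is G4.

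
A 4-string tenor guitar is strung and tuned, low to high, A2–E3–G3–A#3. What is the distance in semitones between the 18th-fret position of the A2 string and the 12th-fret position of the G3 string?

4 semitones

A2 at fret 18 → D#4 (MIDI 63); G3 at fret 12 → G4 (MIDI 67).
63 − 67 = -4, so the two pitches are 4 semitones apart, with G4 the higher.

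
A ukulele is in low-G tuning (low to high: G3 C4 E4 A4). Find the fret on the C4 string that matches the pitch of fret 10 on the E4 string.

14

E4 at fret 10 is E4 + 10 semitones = D5.
The open C4 string is 4 semitones below the open E4, so the same pitch on the C4 string lies at fret 10 + 4 = 14.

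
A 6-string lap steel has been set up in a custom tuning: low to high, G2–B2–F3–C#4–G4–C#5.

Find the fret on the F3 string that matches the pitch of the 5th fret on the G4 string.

Fret 5 on G4 is MIDI 67 + 5 = 72 (C5). On the F3 string (open MIDI 53), that pitch is 72 − 53 = fret 19.

19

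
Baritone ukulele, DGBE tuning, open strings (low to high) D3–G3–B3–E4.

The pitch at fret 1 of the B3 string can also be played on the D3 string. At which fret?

B3 at fret 1 is B3 + 1 semitone = C4.
The open D3 string is 9 semitones below the open B3, so the same pitch on the D3 string lies at fret 1 + 9 = 10.

10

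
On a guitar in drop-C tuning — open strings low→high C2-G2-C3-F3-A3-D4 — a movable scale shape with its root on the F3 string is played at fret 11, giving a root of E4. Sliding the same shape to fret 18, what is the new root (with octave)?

B4

Moving from fret 11 to fret 18 shifts the root by 7 semitones.
E4 up 7 semitones is B4.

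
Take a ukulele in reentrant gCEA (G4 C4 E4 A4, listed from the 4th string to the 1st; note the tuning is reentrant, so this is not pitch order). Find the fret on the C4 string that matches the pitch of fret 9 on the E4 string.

13

Fret 9 on E4 is MIDI 64 + 9 = 73 (C#5). On the C4 string (open MIDI 60), that pitch is 73 − 60 = fret 13.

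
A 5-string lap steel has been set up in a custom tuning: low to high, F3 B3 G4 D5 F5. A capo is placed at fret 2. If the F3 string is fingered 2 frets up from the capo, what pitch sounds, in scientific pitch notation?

A3

The capo raises the open F3 by 2 semitones to G3; fretting 2 more gives F3 + 2 + 2 = F3 + 4 semitones = A3.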